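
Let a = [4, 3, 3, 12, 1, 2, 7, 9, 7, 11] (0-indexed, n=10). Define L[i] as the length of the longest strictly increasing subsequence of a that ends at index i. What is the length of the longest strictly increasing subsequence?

5

   i    0    1    2    3    4    5    6    7    8    9
a[i]    4    3    3   12    1    2    7    9    7   11
L[i]    1    1    1    2    1    2    3    4    3    5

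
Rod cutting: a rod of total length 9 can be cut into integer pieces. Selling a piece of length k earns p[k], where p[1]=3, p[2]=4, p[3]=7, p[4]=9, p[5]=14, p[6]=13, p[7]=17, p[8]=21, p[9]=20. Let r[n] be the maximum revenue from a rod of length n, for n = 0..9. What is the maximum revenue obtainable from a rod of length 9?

27

   n    0    1    2    3    4    5    6    7    8    9
r[n]    0    3    6    9   12   15   18   21   24   27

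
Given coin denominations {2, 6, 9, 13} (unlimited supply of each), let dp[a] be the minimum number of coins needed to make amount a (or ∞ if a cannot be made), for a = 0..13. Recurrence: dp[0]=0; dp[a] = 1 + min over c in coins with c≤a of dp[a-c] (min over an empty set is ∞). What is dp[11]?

 a  0  1  2  3  4  5  6  7  8  9 10 11 12 13
dp  0  -  1  -  2  -  1  -  2  1  3  2  2  1
(- denotes ∞ / unreachable)

2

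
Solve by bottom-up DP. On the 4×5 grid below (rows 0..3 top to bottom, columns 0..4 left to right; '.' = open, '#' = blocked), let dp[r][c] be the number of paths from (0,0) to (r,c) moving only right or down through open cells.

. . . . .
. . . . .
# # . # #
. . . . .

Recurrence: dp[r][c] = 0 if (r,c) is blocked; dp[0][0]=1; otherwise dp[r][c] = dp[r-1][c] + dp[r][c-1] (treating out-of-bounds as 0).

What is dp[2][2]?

r\c   0   1   2   3   4
  0   1   1   1   1   1
  1   1   2   3   4   5
  2   0   0   3   0   0
  3   0   0   3   3   3

3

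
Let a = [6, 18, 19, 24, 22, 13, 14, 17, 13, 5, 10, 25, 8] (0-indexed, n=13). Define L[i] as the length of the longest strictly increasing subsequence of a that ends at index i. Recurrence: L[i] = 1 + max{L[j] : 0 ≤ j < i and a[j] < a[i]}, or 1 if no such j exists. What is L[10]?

   i    0    1    2    3    4    5    6    7    8    9   10   11   12
a[i]    6   18   19   24   22   13   14   17   13    5   10   25    8
L[i]    1    2    3    4    4    2    3    4    2    1    2    5    2

2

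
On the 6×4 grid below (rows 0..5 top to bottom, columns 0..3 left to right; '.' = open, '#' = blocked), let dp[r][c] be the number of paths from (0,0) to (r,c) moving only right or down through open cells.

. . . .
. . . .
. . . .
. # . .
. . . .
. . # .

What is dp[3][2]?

6

r\c   0   1   2   3
  0   1   1   1   1
  1   1   2   3   4
  2   1   3   6  10
  3   1   0   6  16
  4   1   1   7  23
  5   1   2   0  23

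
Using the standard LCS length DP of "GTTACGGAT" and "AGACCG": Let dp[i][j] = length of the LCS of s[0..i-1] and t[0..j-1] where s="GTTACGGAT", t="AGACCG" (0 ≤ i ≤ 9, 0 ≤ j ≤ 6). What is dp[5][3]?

   ''  A  G  A  C  C  G
''  0  0  0  0  0  0  0
 G  0  0  1  1  1  1  1
 T  0  0  1  1  1  1  1
 T  0  0  1  1  1  1  1
 A  0  1  1  2  2  2  2
 C  0  1  1  2  3  3  3
 G  0  1  2  2  3  3  4
 G  0  1  2  2  3  3  4
 A  0  1  2  3  3  3  4
 T  0  1  2  3  3  3  4

2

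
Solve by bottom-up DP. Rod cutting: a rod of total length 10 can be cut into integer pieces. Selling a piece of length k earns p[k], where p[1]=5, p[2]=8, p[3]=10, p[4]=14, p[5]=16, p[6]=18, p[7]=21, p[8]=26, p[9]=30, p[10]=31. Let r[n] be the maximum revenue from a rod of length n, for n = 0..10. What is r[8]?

40

   n    0    1    2    3    4    5    6    7    8    9   10
r[n]    0    5   10   15   20   25   30   35   40   45   50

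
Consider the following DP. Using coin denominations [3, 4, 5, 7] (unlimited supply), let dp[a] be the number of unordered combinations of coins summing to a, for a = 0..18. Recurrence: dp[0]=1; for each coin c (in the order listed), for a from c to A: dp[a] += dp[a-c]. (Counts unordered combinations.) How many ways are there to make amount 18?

8

after  coin     0     1     2     3     4     5     6     7     8     9    10    11    12    13    14    15    16    17    18
          3     1     0     0     1     0     0     1     0     0     1     0     0     1     0     0     1     0     0     1
          4     1     0     0     1     1     0     1     1     1     1     1     1     2     1     1     2     2     1     2
          5     1     0     0     1     1     1     1     1     2     2     2     2     3     3     3     4     4     4     5
          7     1     0     0     1     1     1     1     2     2     2     3     3     4     4     5     6     6     7     8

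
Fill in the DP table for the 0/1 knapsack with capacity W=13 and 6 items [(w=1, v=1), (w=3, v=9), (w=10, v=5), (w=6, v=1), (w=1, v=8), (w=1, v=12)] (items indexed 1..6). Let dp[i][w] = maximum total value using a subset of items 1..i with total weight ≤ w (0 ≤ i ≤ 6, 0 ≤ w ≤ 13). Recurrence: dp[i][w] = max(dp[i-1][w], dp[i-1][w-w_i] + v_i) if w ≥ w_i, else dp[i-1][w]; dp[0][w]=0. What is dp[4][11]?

11

i\w   0   1   2   3   4   5   6   7   8   9  10  11  12  13
  0   0   0   0   0   0   0   0   0   0   0   0   0   0   0
  1   0   1   1   1   1   1   1   1   1   1   1   1   1   1
  2   0   1   1   9  10  10  10  10  10  10  10  10  10  10
  3   0   1   1   9  10  10  10  10  10  10  10  10  10  14
  4   0   1   1   9  10  10  10  10  10  10  11  11  11  14
  5   0   8   9   9  17  18  18  18  18  18  18  19  19  19
  6   0  12  20  21  21  29  30  30  30  30  30  30  31  31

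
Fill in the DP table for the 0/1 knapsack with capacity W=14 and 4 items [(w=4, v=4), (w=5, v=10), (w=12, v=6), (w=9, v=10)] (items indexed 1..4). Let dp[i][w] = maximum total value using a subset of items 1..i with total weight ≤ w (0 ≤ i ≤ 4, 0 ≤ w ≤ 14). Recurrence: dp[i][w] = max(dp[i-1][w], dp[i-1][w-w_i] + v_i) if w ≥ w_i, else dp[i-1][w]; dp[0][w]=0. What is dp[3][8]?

i\w   0   1   2   3   4   5   6   7   8   9  10  11  12  13  14
  0   0   0   0   0   0   0   0   0   0   0   0   0   0   0   0
  1   0   0   0   0   4   4   4   4   4   4   4   4   4   4   4
  2   0   0   0   0   4  10  10  10  10  14  14  14  14  14  14
  3   0   0   0   0   4  10  10  10  10  14  14  14  14  14  14
  4   0   0   0   0   4  10  10  10  10  14  14  14  14  14  20

10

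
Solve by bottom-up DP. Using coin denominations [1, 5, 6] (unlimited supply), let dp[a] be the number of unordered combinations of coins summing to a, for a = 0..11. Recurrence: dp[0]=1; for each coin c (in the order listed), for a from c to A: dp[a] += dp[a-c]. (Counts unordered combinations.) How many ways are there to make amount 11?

5

after  coin     0     1     2     3     4     5     6     7     8     9    10    11
          1     1     1     1     1     1     1     1     1     1     1     1     1
          5     1     1     1     1     1     2     2     2     2     2     3     3
          6     1     1     1     1     1     2     3     3     3     3     4     5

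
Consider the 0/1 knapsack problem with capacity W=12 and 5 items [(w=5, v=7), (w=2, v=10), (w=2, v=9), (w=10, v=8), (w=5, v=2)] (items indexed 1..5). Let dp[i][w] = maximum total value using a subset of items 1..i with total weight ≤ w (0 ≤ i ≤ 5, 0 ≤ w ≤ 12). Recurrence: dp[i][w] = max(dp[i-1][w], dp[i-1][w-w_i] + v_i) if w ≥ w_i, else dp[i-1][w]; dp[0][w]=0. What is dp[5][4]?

i\w   0   1   2   3   4   5   6   7   8   9  10  11  12
  0   0   0   0   0   0   0   0   0   0   0   0   0   0
  1   0   0   0   0   0   7   7   7   7   7   7   7   7
  2   0   0  10  10  10  10  10  17  17  17  17  17  17
  3   0   0  10  10  19  19  19  19  19  26  26  26  26
  4   0   0  10  10  19  19  19  19  19  26  26  26  26
  5   0   0  10  10  19  19  19  19  19  26  26  26  26

19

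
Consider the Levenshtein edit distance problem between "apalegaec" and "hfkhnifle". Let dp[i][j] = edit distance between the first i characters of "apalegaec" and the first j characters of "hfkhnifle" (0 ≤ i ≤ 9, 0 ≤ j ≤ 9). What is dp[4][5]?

   ''  h  f  k  h  n  i  f  l  e
''  0  1  2  3  4  5  6  7  8  9
 a  1  1  2  3  4  5  6  7  8  9
 p  2  2  2  3  4  5  6  7  8  9
 a  3  3  3  3  4  5  6  7  8  9
 l  4  4  4  4  4  5  6  7  7  8
 e  5  5  5  5  5  5  6  7  8  7
 g  6  6  6  6  6  6  6  7  8  8
 a  7  7  7  7  7  7  7  7  8  9
 e  8  8  8  8  8  8  8  8  8  8
 c  9  9  9  9  9  9  9  9  9  9

5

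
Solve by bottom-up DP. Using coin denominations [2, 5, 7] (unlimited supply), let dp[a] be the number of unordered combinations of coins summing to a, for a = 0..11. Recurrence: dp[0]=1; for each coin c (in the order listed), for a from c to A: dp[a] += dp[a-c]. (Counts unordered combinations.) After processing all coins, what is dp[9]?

after  coin     0     1     2     3     4     5     6     7     8     9    10    11
          2     1     0     1     0     1     0     1     0     1     0     1     0
          5     1     0     1     0     1     1     1     1     1     1     2     1
          7     1     0     1     0     1     1     1     2     1     2     2     2

2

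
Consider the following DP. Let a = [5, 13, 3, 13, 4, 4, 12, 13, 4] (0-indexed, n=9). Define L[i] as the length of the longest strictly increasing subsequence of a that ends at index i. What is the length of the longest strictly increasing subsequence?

4

   i    0    1    2    3    4    5    6    7    8
a[i]    5   13    3   13    4    4   12   13    4
L[i]    1    2    1    2    2    2    3    4    2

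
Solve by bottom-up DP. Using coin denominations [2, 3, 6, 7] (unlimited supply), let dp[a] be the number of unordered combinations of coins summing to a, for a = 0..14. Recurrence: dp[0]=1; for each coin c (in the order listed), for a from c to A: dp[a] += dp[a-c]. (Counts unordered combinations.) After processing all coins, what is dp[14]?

after  coin     0     1     2     3     4     5     6     7     8     9    10    11    12    13    14
          2     1     0     1     0     1     0     1     0     1     0     1     0     1     0     1
          3     1     0     1     1     1     1     2     1     2     2     2     2     3     2     3
          6     1     0     1     1     1     1     3     1     3     3     3     3     6     3     6
          7     1     0     1     1     1     1     3     2     3     4     4     4     7     6     8

8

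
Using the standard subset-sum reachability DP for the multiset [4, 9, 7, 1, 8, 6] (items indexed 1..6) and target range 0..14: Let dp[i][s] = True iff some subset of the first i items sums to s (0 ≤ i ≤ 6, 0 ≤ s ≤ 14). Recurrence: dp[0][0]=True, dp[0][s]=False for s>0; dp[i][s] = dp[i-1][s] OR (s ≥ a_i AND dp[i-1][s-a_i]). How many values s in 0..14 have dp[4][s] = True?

i\s   0   1   2   3   4   5   6   7   8   9  10  11  12  13  14
  0   T   F   F   F   F   F   F   F   F   F   F   F   F   F   F
  1   T   F   F   F   T   F   F   F   F   F   F   F   F   F   F
  2   T   F   F   F   T   F   F   F   F   T   F   F   F   T   F
  3   T   F   F   F   T   F   F   T   F   T   F   T   F   T   F
  4   T   T   F   F   T   T   F   T   T   T   T   T   T   T   T
  5   T   T   F   F   T   T   F   T   T   T   T   T   T   T   T
  6   T   T   F   F   T   T   T   T   T   T   T   T   T   T   T

12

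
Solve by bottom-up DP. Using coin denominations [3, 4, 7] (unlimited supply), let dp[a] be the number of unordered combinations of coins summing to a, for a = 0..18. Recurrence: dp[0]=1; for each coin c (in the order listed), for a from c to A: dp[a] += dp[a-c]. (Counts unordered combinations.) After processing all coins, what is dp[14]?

after  coin     0     1     2     3     4     5     6     7     8     9    10    11    12    13    14    15    16    17    18
          3     1     0     0     1     0     0     1     0     0     1     0     0     1     0     0     1     0     0     1
          4     1     0     0     1     1     0     1     1     1     1     1     1     2     1     1     2     2     1     2
          7     1     0     0     1     1     0     1     2     1     1     2     2     2     2     3     3     3     3     4

3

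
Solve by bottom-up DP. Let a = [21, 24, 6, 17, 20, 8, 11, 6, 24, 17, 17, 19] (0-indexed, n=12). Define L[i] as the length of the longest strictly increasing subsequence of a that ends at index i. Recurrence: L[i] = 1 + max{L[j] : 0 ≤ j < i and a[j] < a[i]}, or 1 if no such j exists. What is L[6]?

   i    0    1    2    3    4    5    6    7    8    9   10   11
a[i]   21   24    6   17   20    8   11    6   24   17   17   19
L[i]    1    2    1    2    3    2    3    1    4    4    4    5

3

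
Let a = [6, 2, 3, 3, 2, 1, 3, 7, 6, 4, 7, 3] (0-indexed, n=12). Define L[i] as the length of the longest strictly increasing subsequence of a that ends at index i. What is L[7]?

3

   i    0    1    2    3    4    5    6    7    8    9   10   11
a[i]    6    2    3    3    2    1    3    7    6    4    7    3
L[i]    1    1    2    2    1    1    2    3    3    3    4    2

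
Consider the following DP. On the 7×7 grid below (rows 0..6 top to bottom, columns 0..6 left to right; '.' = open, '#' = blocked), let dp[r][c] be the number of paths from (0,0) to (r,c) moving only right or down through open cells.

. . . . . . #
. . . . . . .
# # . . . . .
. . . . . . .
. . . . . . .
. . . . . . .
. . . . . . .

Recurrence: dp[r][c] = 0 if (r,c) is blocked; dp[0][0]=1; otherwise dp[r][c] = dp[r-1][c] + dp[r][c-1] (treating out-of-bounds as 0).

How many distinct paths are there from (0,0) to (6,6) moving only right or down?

461

r\c   0   1   2   3   4   5   6
  0   1   1   1   1   1   1   0
  1   1   2   3   4   5   6   6
  2   0   0   3   7  12  18  24
  3   0   0   3  10  22  40  64
  4   0   0   3  13  35  75 139
  5   0   0   3  16  51 126 265
  6   0   0   3  19  70 196 461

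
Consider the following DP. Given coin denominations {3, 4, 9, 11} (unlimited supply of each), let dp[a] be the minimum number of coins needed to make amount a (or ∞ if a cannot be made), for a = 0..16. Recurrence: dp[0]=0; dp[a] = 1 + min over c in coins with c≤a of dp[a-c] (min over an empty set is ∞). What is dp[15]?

 a  0  1  2  3  4  5  6  7  8  9 10 11 12 13 14 15 16
dp  0  -  -  1  1  -  2  2  2  1  3  1  2  2  2  2  3
(- denotes ∞ / unreachable)

2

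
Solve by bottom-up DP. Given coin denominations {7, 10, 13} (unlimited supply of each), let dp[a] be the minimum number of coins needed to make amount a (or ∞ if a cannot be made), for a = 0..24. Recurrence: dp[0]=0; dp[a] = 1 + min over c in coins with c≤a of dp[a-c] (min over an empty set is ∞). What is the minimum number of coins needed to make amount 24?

 a  0  1  2  3  4  5  6  7  8  9 10 11 12 13 14 15 16 17 18 19 20 21 22 23 24
dp  0  -  -  -  -  -  -  1  -  -  1  -  -  1  2  -  -  2  -  -  2  3  -  2  3
(- denotes ∞ / unreachable)

3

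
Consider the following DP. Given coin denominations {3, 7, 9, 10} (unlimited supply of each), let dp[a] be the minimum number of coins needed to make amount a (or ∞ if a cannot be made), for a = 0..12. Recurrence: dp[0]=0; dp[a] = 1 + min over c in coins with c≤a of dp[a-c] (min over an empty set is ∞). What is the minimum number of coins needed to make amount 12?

 a  0  1  2  3  4  5  6  7  8  9 10 11 12
dp  0  -  -  1  -  -  2  1  -  1  1  -  2
(- denotes ∞ / unreachable)

2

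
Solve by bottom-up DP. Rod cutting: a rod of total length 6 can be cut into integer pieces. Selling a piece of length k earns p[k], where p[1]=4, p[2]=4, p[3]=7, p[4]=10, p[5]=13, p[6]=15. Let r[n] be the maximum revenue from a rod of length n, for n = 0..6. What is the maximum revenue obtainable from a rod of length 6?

   n    0    1    2    3    4    5    6
r[n]    0    4    8   12   16   20   24

24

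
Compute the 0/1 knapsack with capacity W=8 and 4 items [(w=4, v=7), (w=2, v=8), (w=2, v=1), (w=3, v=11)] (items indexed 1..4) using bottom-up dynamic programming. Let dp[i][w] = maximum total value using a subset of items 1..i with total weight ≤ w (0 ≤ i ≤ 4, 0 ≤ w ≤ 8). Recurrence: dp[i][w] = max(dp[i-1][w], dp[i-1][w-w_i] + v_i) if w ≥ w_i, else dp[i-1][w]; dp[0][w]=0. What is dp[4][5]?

i\w   0   1   2   3   4   5   6   7   8
  0   0   0   0   0   0   0   0   0   0
  1   0   0   0   0   7   7   7   7   7
  2   0   0   8   8   8   8  15  15  15
  3   0   0   8   8   9   9  15  15  16
  4   0   0   8  11  11  19  19  20  20

19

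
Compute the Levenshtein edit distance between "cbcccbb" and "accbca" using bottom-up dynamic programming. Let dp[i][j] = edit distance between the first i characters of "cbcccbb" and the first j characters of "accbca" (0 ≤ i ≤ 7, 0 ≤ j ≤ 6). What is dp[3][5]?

2

   ''  a  c  c  b  c  a
''  0  1  2  3  4  5  6
 c  1  1  1  2  3  4  5
 b  2  2  2  2  2  3  4
 c  3  3  2  2  3  2  3
 c  4  4  3  2  3  3  3
 c  5  5  4  3  3  3  4
 b  6  6  5  4  3  4  4
 b  7  7  6  5  4  4  5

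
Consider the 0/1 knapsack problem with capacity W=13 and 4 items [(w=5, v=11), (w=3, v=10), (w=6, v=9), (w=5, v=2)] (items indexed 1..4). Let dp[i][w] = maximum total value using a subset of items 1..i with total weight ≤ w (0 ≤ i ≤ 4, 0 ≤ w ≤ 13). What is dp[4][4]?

10

i\w   0   1   2   3   4   5   6   7   8   9  10  11  12  13
  0   0   0   0   0   0   0   0   0   0   0   0   0   0   0
  1   0   0   0   0   0  11  11  11  11  11  11  11  11  11
  2   0   0   0  10  10  11  11  11  21  21  21  21  21  21
  3   0   0   0  10  10  11  11  11  21  21  21  21  21  21
  4   0   0   0  10  10  11  11  11  21  21  21  21  21  23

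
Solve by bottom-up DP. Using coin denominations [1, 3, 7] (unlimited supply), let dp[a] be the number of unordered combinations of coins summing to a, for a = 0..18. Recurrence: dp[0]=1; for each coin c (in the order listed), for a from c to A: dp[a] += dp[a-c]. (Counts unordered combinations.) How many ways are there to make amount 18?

13

after  coin     0     1     2     3     4     5     6     7     8     9    10    11    12    13    14    15    16    17    18
          1     1     1     1     1     1     1     1     1     1     1     1     1     1     1     1     1     1     1     1
          3     1     1     1     2     2     2     3     3     3     4     4     4     5     5     5     6     6     6     7
          7     1     1     1     2     2     2     3     4     4     5     6     6     7     8     9    10    11    12    13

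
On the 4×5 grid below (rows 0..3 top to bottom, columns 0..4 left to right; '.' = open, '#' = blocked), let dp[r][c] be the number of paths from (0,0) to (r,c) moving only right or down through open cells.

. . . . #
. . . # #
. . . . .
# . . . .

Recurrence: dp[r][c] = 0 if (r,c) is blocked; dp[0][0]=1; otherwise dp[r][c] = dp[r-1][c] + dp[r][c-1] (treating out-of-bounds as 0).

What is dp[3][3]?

15

r\c   0   1   2   3   4
  0   1   1   1   1   0
  1   1   2   3   0   0
  2   1   3   6   6   6
  3   0   3   9  15  21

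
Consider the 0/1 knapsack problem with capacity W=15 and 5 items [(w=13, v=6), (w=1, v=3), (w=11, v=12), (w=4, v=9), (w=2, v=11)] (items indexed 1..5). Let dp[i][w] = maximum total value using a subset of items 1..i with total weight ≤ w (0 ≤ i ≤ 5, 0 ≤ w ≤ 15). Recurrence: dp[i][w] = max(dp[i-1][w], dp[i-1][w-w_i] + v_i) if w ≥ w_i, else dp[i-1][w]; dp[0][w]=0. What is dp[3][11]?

i\w   0   1   2   3   4   5   6   7   8   9  10  11  12  13  14  15
  0   0   0   0   0   0   0   0   0   0   0   0   0   0   0   0   0
  1   0   0   0   0   0   0   0   0   0   0   0   0   0   6   6   6
  2   0   3   3   3   3   3   3   3   3   3   3   3   3   6   9   9
  3   0   3   3   3   3   3   3   3   3   3   3  12  15  15  15  15
  4   0   3   3   3   9  12  12  12  12  12  12  12  15  15  15  21
  5   0   3  11  14  14  14  20  23  23  23  23  23  23  23  26  26

12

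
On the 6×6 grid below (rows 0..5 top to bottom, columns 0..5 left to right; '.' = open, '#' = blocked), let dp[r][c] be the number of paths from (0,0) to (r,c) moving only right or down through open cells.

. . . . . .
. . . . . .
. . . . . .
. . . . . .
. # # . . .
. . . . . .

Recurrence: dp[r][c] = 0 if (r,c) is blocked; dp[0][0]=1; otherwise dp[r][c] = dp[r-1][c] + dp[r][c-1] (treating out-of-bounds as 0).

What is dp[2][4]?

r\c   0   1   2   3   4   5
  0   1   1   1   1   1   1
  1   1   2   3   4   5   6
  2   1   3   6  10  15  21
  3   1   4  10  20  35  56
  4   1   0   0  20  55 111
  5   1   1   1  21  76 187

15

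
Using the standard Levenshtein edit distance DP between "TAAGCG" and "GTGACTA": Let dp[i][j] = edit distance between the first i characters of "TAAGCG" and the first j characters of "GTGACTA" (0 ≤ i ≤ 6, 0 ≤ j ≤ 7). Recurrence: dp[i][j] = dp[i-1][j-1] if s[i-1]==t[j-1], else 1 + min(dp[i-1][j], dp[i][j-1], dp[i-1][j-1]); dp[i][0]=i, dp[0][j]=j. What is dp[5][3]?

4

   ''  G  T  G  A  C  T  A
''  0  1  2  3  4  5  6  7
 T  1  1  1  2  3  4  5  6
 A  2  2  2  2  2  3  4  5
 A  3  3  3  3  2  3  4  4
 G  4  3  4  3  3  3  4  5
 C  5  4  4  4  4  3  4  5
 G  6  5  5  4  5  4  4  5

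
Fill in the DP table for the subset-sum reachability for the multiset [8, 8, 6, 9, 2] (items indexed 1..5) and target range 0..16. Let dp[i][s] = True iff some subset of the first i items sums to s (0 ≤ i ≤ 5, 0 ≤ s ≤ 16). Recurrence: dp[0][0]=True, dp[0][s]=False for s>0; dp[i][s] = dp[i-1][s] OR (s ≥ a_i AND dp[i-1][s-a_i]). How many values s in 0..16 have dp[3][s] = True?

i\s   0   1   2   3   4   5   6   7   8   9  10  11  12  13  14  15  16
  0   T   F   F   F   F   F   F   F   F   F   F   F   F   F   F   F   F
  1   T   F   F   F   F   F   F   F   T   F   F   F   F   F   F   F   F
  2   T   F   F   F   F   F   F   F   T   F   F   F   F   F   F   F   T
  3   T   F   F   F   F   F   T   F   T   F   F   F   F   F   T   F   T
  4   T   F   F   F   F   F   T   F   T   T   F   F   F   F   T   T   T
  5   T   F   T   F   F   F   T   F   T   T   T   T   F   F   T   T   T

5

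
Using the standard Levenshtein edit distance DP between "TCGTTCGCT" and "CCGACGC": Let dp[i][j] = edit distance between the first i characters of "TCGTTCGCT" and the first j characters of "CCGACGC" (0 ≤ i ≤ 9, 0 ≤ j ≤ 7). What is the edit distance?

   ''  C  C  G  A  C  G  C
''  0  1  2  3  4  5  6  7
 T  1  1  2  3  4  5  6  7
 C  2  1  1  2  3  4  5  6
 G  3  2  2  1  2  3  4  5
 T  4  3  3  2  2  3  4  5
 T  5  4  4  3  3  3  4  5
 C  6  5  4  4  4  3  4  4
 G  7  6  5  4  5  4  3  4
 C  8  7  6  5  5  5  4  3
 T  9  8  7  6  6  6  5  4

4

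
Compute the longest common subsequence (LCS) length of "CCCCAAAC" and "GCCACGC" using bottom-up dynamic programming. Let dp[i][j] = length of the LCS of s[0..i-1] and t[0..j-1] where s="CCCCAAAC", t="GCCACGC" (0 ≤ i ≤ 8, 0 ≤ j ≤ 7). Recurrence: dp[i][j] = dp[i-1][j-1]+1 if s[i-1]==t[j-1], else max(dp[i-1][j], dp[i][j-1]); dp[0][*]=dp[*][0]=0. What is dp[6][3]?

   ''  G  C  C  A  C  G  C
''  0  0  0  0  0  0  0  0
 C  0  0  1  1  1  1  1  1
 C  0  0  1  2  2  2  2  2
 C  0  0  1  2  2  3  3  3
 C  0  0  1  2  2  3  3  4
 A  0  0  1  2  3  3  3  4
 A  0  0  1  2  3  3  3  4
 A  0  0  1  2  3  3  3  4
 C  0  0  1  2  3  4  4  4

2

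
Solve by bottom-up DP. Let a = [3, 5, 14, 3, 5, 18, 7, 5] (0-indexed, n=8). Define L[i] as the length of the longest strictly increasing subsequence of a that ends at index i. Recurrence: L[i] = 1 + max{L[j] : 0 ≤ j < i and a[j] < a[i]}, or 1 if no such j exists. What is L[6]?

   i    0    1    2    3    4    5    6    7
a[i]    3    5   14    3    5   18    7    5
L[i]    1    2    3    1    2    4    3    2

3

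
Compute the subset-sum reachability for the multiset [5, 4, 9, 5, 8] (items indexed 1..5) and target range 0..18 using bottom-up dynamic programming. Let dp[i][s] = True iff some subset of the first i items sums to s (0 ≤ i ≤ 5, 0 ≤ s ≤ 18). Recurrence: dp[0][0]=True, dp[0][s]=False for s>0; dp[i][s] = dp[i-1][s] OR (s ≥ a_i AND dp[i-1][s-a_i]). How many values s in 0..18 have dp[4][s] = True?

8

i\s   0   1   2   3   4   5   6   7   8   9  10  11  12  13  14  15  16  17  18
  0   T   F   F   F   F   F   F   F   F   F   F   F   F   F   F   F   F   F   F
  1   T   F   F   F   F   T   F   F   F   F   F   F   F   F   F   F   F   F   F
  2   T   F   F   F   T   T   F   F   F   T   F   F   F   F   F   F   F   F   F
  3   T   F   F   F   T   T   F   F   F   T   F   F   F   T   T   F   F   F   T
  4   T   F   F   F   T   T   F   F   F   T   T   F   F   T   T   F   F   F   T
  5   T   F   F   F   T   T   F   F   T   T   T   F   T   T   T   F   F   T   T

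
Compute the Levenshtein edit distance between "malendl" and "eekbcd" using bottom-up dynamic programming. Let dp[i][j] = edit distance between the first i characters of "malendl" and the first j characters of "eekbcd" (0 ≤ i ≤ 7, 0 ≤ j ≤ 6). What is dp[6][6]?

   ''  e  e  k  b  c  d
''  0  1  2  3  4  5  6
 m  1  1  2  3  4  5  6
 a  2  2  2  3  4  5  6
 l  3  3  3  3  4  5  6
 e  4  3  3  4  4  5  6
 n  5  4  4  4  5  5  6
 d  6  5  5  5  5  6  5
 l  7  6  6  6  6  6  6

5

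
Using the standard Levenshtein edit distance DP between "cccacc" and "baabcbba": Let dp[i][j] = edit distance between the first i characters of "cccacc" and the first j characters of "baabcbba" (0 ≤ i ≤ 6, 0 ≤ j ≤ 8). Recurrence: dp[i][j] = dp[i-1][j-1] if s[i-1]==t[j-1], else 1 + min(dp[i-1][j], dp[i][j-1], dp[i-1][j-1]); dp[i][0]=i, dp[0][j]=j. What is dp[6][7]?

   ''  b  a  a  b  c  b  b  a
''  0  1  2  3  4  5  6  7  8
 c  1  1  2  3  4  4  5  6  7
 c  2  2  2  3  4  4  5  6  7
 c  3  3  3  3  4  4  5  6  7
 a  4  4  3  3  4  5  5  6  6
 c  5  5  4  4  4  4  5  6  7
 c  6  6  5  5  5  4  5  6  7

6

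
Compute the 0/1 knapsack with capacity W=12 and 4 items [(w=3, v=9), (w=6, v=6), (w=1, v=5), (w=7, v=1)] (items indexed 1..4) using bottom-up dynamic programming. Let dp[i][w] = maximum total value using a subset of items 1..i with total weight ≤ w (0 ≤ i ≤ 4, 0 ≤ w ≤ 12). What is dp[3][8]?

14

i\w   0   1   2   3   4   5   6   7   8   9  10  11  12
  0   0   0   0   0   0   0   0   0   0   0   0   0   0
  1   0   0   0   9   9   9   9   9   9   9   9   9   9
  2   0   0   0   9   9   9   9   9   9  15  15  15  15
  3   0   5   5   9  14  14  14  14  14  15  20  20  20
  4   0   5   5   9  14  14  14  14  14  15  20  20  20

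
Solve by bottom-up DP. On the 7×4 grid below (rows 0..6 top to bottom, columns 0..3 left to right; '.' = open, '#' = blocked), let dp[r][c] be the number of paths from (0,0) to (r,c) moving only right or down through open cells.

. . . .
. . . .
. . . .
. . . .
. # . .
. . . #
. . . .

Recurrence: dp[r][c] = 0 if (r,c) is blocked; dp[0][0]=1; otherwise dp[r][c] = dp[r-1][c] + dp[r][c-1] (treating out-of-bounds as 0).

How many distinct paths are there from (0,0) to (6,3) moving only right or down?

13

r\c   0   1   2   3
  0   1   1   1   1
  1   1   2   3   4
  2   1   3   6  10
  3   1   4  10  20
  4   1   0  10  30
  5   1   1  11   0
  6   1   2  13  13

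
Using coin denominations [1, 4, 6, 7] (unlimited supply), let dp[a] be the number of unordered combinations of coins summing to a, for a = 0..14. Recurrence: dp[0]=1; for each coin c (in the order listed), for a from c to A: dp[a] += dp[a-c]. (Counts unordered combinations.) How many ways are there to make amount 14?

after  coin     0     1     2     3     4     5     6     7     8     9    10    11    12    13    14
          1     1     1     1     1     1     1     1     1     1     1     1     1     1     1     1
          4     1     1     1     1     2     2     2     2     3     3     3     3     4     4     4
          6     1     1     1     1     2     2     3     3     4     4     5     5     7     7     8
          7     1     1     1     1     2     2     3     4     5     5     6     7     9    10    12

12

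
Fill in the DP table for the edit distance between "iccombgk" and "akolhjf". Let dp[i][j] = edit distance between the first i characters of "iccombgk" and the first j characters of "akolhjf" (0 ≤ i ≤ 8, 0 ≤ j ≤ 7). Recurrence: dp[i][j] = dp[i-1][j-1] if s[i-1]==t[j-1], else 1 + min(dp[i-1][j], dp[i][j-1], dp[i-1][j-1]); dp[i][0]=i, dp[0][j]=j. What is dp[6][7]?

7

   ''  a  k  o  l  h  j  f
''  0  1  2  3  4  5  6  7
 i  1  1  2  3  4  5  6  7
 c  2  2  2  3  4  5  6  7
 c  3  3  3  3  4  5  6  7
 o  4  4  4  3  4  5  6  7
 m  5  5  5  4  4  5  6  7
 b  6  6  6  5  5  5  6  7
 g  7  7  7  6  6  6  6  7
 k  8  8  7  7  7  7  7  7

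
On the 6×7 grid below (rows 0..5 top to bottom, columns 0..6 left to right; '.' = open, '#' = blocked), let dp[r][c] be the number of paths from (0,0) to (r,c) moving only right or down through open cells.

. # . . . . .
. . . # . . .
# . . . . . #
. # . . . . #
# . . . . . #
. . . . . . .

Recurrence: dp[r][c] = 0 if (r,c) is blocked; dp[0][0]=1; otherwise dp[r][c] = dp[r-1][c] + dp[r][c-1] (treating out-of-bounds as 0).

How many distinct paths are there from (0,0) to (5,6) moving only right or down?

40

r\c   0   1   2   3   4   5   6
  0   1   0   0   0   0   0   0
  1   1   1   1   0   0   0   0
  2   0   1   2   2   2   2   0
  3   0   0   2   4   6   8   0
  4   0   0   2   6  12  20   0
  5   0   0   2   8  20  40  40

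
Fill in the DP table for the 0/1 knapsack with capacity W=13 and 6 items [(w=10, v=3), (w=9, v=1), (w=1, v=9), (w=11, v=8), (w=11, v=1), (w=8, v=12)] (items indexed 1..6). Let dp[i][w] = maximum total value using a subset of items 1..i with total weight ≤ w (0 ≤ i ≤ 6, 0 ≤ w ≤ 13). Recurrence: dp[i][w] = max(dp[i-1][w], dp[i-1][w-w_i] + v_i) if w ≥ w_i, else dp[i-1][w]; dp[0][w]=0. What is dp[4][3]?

i\w   0   1   2   3   4   5   6   7   8   9  10  11  12  13
  0   0   0   0   0   0   0   0   0   0   0   0   0   0   0
  1   0   0   0   0   0   0   0   0   0   0   3   3   3   3
  2   0   0   0   0   0   0   0   0   0   1   3   3   3   3
  3   0   9   9   9   9   9   9   9   9   9  10  12  12  12
  4   0   9   9   9   9   9   9   9   9   9  10  12  17  17
  5   0   9   9   9   9   9   9   9   9   9  10  12  17  17
  6   0   9   9   9   9   9   9   9  12  21  21  21  21  21

9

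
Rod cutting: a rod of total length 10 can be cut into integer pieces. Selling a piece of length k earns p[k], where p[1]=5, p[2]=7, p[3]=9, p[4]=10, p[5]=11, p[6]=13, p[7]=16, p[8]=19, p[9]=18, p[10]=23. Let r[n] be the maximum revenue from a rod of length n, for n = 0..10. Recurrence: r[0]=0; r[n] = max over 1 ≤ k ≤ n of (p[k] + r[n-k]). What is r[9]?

45

   n    0    1    2    3    4    5    6    7    8    9   10
r[n]    0    5   10   15   20   25   30   35   40   45   50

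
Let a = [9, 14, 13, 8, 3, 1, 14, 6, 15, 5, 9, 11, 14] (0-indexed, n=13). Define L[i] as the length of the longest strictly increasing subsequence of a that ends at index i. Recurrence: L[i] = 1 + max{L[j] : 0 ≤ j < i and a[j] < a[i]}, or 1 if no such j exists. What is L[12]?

   i    0    1    2    3    4    5    6    7    8    9   10   11   12
a[i]    9   14   13    8    3    1   14    6   15    5    9   11   14
L[i]    1    2    2    1    1    1    3    2    4    2    3    4    5

5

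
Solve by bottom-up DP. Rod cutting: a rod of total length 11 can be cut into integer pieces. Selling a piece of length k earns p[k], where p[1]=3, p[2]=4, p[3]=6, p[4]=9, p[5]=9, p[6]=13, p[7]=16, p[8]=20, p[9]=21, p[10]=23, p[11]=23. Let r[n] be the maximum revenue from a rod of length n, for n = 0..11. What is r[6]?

18

   n    0    1    2    3    4    5    6    7    8    9   10   11
r[n]    0    3    6    9   12   15   18   21   24   27   30   33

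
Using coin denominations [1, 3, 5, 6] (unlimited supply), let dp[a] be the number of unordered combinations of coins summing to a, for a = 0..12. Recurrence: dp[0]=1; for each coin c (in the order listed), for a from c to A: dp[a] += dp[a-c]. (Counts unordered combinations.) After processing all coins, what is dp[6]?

5

after  coin     0     1     2     3     4     5     6     7     8     9    10    11    12
          1     1     1     1     1     1     1     1     1     1     1     1     1     1
          3     1     1     1     2     2     2     3     3     3     4     4     4     5
          5     1     1     1     2     2     3     4     4     5     6     7     8     9
          6     1     1     1     2     2     3     5     5     6     8     9    11    14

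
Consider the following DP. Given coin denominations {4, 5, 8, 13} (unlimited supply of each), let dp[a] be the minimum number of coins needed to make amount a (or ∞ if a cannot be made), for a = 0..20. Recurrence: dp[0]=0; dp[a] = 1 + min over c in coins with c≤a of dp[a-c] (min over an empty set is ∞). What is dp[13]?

1

 a  0  1  2  3  4  5  6  7  8  9 10 11 12 13 14 15 16 17 18 19 20
dp  0  -  -  -  1  1  -  -  1  2  2  -  2  1  3  3  2  2  2  4  3
(- denotes ∞ / unreachable)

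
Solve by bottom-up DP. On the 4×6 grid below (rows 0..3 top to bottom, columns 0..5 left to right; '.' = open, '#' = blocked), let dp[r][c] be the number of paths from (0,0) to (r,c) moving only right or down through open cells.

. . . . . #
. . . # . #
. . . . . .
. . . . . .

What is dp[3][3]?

16

r\c   0   1   2   3   4   5
  0   1   1   1   1   1   0
  1   1   2   3   0   1   0
  2   1   3   6   6   7   7
  3   1   4  10  16  23  30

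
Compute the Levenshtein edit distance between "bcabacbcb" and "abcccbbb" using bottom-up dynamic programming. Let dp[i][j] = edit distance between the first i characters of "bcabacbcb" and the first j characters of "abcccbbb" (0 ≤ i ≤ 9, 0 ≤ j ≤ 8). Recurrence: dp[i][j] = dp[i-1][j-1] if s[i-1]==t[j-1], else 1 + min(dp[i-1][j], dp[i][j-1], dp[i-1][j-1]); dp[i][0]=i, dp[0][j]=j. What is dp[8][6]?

   ''  a  b  c  c  c  b  b  b
''  0  1  2  3  4  5  6  7  8
 b  1  1  1  2  3  4  5  6  7
 c  2  2  2  1  2  3  4  5  6
 a  3  2  3  2  2  3  4  5  6
 b  4  3  2  3  3  3  3  4  5
 a  5  4  3  3  4  4  4  4  5
 c  6  5  4  3  3  4  5  5  5
 b  7  6  5  4  4  4  4  5  5
 c  8  7  6  5  4  4  5  5  6
 b  9  8  7  6  5  5  4  5  5

5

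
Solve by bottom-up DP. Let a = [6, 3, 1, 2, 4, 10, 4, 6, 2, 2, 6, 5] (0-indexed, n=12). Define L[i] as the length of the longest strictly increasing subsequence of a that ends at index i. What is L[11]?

4

   i    0    1    2    3    4    5    6    7    8    9   10   11
a[i]    6    3    1    2    4   10    4    6    2    2    6    5
L[i]    1    1    1    2    3    4    3    4    2    2    4    4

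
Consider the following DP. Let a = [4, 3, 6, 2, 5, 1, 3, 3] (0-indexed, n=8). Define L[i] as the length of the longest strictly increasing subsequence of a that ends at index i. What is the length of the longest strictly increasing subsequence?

2

   i    0    1    2    3    4    5    6    7
a[i]    4    3    6    2    5    1    3    3
L[i]    1    1    2    1    2    1    2    2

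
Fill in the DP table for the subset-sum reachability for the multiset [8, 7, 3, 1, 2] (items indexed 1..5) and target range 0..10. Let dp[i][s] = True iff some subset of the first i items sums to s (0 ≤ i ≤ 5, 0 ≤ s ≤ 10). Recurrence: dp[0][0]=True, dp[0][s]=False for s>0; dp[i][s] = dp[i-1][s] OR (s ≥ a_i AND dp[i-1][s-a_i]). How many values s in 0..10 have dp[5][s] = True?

11

i\s   0   1   2   3   4   5   6   7   8   9  10
  0   T   F   F   F   F   F   F   F   F   F   F
  1   T   F   F   F   F   F   F   F   T   F   F
  2   T   F   F   F   F   F   F   T   T   F   F
  3   T   F   F   T   F   F   F   T   T   F   T
  4   T   T   F   T   T   F   F   T   T   T   T
  5   T   T   T   T   T   T   T   T   T   T   T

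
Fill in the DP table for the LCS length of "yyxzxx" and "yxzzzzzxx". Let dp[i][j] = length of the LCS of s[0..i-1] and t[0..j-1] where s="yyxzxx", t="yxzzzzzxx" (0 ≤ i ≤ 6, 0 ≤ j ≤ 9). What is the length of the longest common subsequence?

5

   ''  y  x  z  z  z  z  z  x  x
''  0  0  0  0  0  0  0  0  0  0
 y  0  1  1  1  1  1  1  1  1  1
 y  0  1  1  1  1  1  1  1  1  1
 x  0  1  2  2  2  2  2  2  2  2
 z  0  1  2  3  3  3  3  3  3  3
 x  0  1  2  3  3  3  3  3  4  4
 x  0  1  2  3  3  3  3  3  4  5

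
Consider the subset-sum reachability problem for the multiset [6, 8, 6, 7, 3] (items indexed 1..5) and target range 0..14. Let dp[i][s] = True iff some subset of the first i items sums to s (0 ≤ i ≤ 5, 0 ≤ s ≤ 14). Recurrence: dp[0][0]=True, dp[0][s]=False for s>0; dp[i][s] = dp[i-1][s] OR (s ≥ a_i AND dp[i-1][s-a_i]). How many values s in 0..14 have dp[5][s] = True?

i\s   0   1   2   3   4   5   6   7   8   9  10  11  12  13  14
  0   T   F   F   F   F   F   F   F   F   F   F   F   F   F   F
  1   T   F   F   F   F   F   T   F   F   F   F   F   F   F   F
  2   T   F   F   F   F   F   T   F   T   F   F   F   F   F   T
  3   T   F   F   F   F   F   T   F   T   F   F   F   T   F   T
  4   T   F   F   F   F   F   T   T   T   F   F   F   T   T   T
  5   T   F   F   T   F   F   T   T   T   T   T   T   T   T   T

11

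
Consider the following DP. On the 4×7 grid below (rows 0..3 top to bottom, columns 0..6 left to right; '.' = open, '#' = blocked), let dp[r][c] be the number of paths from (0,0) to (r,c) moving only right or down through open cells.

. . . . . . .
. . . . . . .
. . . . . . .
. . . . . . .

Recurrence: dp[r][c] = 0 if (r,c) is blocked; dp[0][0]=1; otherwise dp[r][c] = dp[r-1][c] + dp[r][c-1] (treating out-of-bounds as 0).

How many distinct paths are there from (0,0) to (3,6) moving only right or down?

84

r\c   0   1   2   3   4   5   6
  0   1   1   1   1   1   1   1
  1   1   2   3   4   5   6   7
  2   1   3   6  10  15  21  28
  3   1   4  10  20  35  56  84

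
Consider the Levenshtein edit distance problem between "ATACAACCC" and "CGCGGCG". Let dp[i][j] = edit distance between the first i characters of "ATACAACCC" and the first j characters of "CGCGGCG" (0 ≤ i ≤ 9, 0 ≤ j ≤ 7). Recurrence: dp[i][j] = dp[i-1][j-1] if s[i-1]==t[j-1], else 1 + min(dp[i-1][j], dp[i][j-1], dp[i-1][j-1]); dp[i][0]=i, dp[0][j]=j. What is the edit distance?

   ''  C  G  C  G  G  C  G
''  0  1  2  3  4  5  6  7
 A  1  1  2  3  4  5  6  7
 T  2  2  2  3  4  5  6  7
 A  3  3  3  3  4  5  6  7
 C  4  3  4  3  4  5  5  6
 A  5  4  4  4  4  5  6  6
 A  6  5  5  5  5  5  6  7
 C  7  6  6  5  6  6  5  6
 C  8  7  7  6  6  7  6  6
 C  9  8  8  7  7  7  7  7

7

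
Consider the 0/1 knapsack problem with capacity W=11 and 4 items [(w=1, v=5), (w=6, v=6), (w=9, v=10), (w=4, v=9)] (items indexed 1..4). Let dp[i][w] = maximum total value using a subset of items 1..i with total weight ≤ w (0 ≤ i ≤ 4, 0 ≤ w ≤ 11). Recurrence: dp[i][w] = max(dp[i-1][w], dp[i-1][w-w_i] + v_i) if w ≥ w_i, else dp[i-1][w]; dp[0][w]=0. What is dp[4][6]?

i\w   0   1   2   3   4   5   6   7   8   9  10  11
  0   0   0   0   0   0   0   0   0   0   0   0   0
  1   0   5   5   5   5   5   5   5   5   5   5   5
  2   0   5   5   5   5   5   6  11  11  11  11  11
  3   0   5   5   5   5   5   6  11  11  11  15  15
  4   0   5   5   5   9  14  14  14  14  14  15  20

14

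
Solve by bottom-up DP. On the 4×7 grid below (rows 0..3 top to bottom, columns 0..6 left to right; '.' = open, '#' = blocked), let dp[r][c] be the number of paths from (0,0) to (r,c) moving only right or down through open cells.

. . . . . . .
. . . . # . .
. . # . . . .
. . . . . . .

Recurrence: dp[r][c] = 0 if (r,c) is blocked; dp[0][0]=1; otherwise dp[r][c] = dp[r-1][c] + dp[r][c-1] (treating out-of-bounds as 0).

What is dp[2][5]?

r\c   0   1   2   3   4   5   6
  0   1   1   1   1   1   1   1
  1   1   2   3   4   0   1   2
  2   1   3   0   4   4   5   7
  3   1   4   4   8  12  17  24

5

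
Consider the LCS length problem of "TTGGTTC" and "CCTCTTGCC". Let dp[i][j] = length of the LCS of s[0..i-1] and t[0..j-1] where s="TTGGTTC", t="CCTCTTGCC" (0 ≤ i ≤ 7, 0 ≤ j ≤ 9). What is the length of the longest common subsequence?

   ''  C  C  T  C  T  T  G  C  C
''  0  0  0  0  0  0  0  0  0  0
 T  0  0  0  1  1  1  1  1  1  1
 T  0  0  0  1  1  2  2  2  2  2
 G  0  0  0  1  1  2  2  3  3  3
 G  0  0  0  1  1  2  2  3  3  3
 T  0  0  0  1  1  2  3  3  3  3
 T  0  0  0  1  1  2  3  3  3  3
 C  0  1  1  1  2  2  3  3  4  4

4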